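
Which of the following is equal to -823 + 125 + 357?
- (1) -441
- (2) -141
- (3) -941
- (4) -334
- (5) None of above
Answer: 5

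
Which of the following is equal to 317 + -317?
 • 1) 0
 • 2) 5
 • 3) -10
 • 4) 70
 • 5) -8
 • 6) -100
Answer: 1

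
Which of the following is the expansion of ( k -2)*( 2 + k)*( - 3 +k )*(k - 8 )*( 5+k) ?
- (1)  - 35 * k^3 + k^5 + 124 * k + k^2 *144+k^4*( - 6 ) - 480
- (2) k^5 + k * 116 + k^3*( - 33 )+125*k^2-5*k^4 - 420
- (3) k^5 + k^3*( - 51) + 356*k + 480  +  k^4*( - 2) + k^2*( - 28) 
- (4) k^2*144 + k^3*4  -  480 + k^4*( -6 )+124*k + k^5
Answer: 1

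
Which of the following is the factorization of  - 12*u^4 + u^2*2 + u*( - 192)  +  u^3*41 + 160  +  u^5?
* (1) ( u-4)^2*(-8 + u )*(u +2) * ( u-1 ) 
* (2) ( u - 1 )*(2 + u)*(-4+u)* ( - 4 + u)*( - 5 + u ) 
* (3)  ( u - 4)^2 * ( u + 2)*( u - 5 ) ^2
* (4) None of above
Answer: 2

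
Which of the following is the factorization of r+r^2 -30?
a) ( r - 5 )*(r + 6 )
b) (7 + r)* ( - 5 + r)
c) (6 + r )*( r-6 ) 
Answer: a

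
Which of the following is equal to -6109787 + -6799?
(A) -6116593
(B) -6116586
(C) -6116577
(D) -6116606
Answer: B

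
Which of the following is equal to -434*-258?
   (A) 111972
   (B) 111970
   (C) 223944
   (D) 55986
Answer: A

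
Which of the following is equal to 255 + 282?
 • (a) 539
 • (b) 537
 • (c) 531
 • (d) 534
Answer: b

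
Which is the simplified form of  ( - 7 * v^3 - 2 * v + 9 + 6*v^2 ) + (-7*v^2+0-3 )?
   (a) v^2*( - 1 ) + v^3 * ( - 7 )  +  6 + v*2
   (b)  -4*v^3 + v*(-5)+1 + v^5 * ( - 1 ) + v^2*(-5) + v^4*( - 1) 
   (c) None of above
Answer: c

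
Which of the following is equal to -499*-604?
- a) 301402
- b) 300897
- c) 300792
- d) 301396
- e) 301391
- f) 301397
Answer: d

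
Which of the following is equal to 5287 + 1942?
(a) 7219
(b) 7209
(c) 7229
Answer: c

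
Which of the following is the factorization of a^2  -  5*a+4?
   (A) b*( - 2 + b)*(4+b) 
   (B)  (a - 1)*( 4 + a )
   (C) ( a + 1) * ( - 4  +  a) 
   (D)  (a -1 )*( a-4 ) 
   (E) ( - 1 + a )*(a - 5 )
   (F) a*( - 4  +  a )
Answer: D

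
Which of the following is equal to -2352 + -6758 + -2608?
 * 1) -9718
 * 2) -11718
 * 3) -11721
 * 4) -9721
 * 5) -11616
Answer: 2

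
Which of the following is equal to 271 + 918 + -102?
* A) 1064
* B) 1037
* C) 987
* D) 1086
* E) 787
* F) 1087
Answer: F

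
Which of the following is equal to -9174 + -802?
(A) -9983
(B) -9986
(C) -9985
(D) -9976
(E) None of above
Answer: D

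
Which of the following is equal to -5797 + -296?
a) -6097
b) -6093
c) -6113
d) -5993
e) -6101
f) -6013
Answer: b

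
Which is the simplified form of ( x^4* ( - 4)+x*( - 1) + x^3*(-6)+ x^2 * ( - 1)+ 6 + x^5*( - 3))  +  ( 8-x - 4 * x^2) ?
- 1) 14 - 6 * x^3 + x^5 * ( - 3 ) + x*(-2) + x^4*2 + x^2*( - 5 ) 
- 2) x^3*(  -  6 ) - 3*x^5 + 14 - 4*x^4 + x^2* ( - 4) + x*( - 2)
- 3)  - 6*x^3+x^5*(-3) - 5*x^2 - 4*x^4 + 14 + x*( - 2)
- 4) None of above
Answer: 3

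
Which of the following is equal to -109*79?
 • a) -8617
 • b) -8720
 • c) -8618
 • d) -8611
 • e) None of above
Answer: d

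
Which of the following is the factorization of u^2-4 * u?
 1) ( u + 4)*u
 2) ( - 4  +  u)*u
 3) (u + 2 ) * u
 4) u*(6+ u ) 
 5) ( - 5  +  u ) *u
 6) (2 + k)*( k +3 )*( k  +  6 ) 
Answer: 2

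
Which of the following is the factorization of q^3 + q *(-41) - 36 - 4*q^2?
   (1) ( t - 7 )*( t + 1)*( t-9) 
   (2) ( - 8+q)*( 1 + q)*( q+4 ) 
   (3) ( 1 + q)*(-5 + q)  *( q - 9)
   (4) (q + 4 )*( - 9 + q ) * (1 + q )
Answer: 4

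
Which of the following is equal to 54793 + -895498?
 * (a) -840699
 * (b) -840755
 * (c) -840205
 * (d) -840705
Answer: d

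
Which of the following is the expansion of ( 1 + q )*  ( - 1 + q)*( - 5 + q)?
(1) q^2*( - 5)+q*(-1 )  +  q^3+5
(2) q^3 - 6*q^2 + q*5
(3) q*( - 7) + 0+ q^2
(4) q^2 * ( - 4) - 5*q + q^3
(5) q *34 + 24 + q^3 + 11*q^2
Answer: 1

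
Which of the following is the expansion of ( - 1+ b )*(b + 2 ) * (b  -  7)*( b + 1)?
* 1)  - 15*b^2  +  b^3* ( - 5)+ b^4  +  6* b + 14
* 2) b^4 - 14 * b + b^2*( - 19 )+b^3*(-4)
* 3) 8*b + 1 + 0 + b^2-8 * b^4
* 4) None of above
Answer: 4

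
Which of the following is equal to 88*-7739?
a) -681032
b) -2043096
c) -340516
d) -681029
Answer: a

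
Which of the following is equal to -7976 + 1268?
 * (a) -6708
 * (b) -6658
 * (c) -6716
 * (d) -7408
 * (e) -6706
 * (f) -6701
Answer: a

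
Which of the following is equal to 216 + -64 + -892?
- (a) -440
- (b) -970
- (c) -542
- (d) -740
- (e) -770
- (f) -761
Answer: d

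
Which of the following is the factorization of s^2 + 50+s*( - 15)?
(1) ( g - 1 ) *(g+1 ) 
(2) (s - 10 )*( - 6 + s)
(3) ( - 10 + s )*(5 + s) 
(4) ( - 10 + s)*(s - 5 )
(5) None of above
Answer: 4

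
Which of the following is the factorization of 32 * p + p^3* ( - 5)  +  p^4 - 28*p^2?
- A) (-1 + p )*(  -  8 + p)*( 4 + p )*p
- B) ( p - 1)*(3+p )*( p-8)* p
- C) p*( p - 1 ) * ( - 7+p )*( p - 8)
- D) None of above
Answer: A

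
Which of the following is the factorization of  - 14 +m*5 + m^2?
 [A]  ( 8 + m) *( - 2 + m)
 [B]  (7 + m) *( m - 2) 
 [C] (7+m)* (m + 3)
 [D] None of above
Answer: B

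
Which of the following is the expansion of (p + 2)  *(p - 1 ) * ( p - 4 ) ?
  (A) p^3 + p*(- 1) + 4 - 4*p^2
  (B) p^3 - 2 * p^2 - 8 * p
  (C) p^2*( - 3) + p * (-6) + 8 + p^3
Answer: C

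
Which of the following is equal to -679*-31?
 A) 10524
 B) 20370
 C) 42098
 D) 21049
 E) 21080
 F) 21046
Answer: D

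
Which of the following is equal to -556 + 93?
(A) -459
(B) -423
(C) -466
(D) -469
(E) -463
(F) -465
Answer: E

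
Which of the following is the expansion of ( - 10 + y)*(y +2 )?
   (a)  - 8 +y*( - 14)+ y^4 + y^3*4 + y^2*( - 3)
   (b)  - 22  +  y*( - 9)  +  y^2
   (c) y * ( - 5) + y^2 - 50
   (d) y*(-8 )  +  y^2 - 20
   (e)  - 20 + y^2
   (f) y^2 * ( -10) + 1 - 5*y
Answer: d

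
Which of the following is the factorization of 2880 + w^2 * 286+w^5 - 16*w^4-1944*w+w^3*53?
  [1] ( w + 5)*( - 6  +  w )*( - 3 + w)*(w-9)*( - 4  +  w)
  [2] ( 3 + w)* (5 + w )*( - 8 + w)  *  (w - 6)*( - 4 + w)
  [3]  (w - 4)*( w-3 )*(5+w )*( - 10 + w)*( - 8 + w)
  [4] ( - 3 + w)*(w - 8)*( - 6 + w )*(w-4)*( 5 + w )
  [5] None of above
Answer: 4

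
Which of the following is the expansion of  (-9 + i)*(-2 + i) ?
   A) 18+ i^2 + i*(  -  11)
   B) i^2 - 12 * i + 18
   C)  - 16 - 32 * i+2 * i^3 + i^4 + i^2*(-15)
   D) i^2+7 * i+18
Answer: A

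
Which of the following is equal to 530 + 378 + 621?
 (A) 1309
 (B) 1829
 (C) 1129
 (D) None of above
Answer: D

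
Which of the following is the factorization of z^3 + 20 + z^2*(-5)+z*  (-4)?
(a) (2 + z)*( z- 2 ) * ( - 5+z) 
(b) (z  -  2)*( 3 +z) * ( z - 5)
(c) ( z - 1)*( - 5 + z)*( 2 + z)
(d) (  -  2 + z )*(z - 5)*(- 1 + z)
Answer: a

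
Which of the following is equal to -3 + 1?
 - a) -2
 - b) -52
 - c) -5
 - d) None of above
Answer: a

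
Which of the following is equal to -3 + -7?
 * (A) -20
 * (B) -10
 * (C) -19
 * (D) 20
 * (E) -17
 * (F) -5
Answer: B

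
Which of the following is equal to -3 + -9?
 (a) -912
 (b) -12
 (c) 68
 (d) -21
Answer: b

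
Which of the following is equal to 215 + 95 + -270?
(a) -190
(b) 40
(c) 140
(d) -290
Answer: b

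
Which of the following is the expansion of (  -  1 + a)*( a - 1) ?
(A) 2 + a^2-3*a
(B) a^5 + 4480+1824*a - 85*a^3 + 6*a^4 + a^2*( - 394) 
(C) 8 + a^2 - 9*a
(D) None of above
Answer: D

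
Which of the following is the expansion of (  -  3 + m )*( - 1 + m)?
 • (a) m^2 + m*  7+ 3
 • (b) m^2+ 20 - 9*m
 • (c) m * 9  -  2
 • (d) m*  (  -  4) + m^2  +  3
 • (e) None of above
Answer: d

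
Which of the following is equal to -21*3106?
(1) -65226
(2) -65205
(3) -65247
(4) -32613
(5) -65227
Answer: 1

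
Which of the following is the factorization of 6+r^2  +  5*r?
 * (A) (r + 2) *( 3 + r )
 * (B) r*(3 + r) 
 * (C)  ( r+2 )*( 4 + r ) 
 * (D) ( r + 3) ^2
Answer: A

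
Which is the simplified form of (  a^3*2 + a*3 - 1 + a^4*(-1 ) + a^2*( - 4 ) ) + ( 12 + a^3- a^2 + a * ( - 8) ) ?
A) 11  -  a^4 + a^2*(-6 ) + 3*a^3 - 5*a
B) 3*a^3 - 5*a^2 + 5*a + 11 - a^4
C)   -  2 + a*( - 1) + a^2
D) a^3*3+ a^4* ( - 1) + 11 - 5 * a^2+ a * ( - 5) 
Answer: D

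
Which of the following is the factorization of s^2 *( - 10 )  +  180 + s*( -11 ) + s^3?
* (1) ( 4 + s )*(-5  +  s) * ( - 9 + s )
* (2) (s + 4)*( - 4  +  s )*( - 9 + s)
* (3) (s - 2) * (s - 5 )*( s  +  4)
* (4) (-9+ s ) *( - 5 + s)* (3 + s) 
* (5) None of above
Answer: 1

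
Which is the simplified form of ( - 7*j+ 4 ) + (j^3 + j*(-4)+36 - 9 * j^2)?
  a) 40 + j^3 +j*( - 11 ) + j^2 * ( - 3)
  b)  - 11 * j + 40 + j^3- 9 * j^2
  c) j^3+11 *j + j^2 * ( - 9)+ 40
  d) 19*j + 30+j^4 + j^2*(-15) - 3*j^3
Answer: b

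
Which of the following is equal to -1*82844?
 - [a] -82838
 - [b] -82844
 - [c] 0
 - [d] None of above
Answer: b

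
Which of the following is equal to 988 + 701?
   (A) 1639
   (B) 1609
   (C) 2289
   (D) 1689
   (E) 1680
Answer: D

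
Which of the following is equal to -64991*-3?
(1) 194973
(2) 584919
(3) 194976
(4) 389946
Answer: 1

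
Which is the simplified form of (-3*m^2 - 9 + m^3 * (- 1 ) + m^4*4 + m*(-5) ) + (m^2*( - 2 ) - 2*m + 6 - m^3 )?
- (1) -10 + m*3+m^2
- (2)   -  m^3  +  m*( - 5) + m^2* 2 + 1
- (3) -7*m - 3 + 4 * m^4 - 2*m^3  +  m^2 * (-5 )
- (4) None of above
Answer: 3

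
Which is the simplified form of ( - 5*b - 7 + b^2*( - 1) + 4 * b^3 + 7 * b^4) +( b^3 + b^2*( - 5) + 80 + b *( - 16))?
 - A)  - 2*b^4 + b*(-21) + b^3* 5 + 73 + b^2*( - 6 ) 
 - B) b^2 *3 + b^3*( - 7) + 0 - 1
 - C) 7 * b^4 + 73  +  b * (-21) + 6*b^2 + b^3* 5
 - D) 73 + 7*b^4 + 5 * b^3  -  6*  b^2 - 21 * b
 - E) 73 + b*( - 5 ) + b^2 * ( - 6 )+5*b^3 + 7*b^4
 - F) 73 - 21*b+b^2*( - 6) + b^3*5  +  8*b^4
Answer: D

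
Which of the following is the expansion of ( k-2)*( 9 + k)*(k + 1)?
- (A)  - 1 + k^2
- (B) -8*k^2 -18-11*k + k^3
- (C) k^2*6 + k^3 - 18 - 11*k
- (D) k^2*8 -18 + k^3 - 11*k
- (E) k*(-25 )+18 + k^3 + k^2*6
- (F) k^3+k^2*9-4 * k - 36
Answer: D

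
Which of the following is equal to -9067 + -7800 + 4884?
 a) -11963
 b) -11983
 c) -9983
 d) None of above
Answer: b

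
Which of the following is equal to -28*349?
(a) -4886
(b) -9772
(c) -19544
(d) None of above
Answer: b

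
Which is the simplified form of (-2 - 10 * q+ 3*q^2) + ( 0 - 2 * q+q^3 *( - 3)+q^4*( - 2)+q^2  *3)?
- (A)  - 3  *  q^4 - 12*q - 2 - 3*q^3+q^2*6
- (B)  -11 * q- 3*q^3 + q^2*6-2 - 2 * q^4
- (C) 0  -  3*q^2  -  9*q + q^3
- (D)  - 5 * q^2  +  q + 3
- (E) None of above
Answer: E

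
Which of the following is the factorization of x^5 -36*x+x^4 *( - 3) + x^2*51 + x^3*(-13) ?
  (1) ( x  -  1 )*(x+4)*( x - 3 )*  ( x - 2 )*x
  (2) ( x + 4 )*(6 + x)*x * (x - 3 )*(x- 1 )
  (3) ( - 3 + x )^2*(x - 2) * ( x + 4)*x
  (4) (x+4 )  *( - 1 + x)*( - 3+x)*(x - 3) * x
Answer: 4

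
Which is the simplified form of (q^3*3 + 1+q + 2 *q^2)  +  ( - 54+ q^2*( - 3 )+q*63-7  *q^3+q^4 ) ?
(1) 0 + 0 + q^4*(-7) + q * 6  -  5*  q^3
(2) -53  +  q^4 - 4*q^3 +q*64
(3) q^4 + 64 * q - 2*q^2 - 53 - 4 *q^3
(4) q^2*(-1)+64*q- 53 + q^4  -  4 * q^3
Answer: 4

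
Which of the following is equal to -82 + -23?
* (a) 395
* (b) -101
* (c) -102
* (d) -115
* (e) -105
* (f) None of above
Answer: e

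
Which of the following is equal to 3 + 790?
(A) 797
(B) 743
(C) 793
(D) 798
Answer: C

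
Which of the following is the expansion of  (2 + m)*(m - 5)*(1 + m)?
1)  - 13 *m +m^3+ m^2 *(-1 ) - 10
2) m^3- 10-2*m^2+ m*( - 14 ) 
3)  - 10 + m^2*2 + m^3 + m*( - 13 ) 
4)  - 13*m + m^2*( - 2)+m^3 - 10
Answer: 4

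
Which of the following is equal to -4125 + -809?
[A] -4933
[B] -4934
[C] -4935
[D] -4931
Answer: B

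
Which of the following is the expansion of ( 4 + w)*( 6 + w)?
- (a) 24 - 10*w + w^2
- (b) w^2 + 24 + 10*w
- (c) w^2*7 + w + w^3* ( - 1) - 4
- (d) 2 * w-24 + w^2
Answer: b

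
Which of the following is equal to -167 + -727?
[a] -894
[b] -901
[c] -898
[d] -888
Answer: a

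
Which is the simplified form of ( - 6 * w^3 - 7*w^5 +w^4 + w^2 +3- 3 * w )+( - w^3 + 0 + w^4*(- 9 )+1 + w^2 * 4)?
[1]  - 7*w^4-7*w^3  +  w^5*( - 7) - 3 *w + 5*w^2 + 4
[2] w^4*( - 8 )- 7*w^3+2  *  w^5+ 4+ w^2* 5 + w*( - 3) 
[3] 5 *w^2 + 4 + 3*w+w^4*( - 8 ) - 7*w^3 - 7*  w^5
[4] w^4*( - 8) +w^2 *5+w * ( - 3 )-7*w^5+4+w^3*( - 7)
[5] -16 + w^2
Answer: 4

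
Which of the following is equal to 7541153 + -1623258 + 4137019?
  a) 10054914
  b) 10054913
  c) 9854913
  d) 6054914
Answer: a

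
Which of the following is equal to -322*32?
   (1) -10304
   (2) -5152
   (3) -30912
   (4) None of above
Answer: 1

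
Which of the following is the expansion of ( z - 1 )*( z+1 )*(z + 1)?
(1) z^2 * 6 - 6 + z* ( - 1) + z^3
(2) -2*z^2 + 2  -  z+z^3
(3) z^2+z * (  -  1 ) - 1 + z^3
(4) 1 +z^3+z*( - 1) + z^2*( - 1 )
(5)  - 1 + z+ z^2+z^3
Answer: 3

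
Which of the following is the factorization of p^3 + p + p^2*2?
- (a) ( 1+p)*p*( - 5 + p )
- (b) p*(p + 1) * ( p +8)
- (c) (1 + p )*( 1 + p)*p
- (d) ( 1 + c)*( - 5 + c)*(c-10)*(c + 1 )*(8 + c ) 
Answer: c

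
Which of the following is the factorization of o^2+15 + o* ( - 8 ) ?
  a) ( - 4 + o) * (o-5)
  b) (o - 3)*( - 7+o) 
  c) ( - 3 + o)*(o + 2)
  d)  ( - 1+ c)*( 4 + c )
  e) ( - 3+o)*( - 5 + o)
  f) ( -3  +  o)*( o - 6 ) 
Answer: e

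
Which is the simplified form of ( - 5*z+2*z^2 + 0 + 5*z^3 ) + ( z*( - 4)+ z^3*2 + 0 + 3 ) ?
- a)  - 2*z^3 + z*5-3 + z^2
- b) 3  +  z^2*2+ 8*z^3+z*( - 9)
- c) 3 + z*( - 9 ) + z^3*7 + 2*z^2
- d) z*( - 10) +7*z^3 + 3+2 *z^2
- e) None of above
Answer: c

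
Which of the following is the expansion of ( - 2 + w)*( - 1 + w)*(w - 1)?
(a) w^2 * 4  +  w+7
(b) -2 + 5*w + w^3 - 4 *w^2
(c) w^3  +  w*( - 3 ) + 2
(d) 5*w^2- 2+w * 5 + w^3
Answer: b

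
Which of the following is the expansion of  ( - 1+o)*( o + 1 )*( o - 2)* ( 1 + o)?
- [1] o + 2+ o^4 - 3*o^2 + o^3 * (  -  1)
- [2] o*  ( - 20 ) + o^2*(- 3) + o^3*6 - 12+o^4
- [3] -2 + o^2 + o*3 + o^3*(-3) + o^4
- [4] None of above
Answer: 1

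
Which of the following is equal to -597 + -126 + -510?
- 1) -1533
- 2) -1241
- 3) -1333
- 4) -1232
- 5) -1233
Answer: 5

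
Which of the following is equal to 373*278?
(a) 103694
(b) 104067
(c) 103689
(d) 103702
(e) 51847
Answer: a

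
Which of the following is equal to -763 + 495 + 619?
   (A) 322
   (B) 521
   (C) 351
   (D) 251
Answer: C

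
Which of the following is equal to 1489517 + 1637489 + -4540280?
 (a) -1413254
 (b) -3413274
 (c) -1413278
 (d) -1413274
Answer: d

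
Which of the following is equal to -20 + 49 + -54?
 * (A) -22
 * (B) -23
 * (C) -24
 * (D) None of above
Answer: D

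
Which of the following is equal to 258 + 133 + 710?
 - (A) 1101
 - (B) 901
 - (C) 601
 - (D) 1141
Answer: A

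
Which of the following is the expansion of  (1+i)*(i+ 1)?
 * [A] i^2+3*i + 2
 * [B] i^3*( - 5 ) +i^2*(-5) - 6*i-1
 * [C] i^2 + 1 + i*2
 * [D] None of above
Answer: C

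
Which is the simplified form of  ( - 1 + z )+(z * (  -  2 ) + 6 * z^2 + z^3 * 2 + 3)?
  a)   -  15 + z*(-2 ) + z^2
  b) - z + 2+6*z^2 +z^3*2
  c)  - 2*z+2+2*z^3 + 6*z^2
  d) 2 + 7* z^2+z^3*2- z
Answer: b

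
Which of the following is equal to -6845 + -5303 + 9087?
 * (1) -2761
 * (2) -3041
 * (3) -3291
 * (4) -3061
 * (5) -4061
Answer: 4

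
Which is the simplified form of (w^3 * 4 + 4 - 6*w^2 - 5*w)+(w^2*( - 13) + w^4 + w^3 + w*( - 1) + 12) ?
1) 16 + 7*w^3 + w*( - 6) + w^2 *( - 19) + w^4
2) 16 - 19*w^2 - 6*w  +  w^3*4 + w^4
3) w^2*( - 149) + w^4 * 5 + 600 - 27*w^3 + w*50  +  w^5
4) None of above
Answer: 4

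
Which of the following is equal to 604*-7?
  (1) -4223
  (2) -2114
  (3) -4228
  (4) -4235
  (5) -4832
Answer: 3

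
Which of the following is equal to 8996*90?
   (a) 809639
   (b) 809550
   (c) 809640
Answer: c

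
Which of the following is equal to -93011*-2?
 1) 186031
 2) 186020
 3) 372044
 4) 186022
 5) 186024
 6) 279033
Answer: 4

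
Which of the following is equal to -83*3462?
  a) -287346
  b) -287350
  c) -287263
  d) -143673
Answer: a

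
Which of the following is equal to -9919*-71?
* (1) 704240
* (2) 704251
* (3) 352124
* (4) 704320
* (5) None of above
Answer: 5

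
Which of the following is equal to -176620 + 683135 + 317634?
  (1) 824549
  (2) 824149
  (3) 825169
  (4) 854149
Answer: 2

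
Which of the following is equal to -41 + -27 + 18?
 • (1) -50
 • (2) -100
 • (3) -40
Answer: 1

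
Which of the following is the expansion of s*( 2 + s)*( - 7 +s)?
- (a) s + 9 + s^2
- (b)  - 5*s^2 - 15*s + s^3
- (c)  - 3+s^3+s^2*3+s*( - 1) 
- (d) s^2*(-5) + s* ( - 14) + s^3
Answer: d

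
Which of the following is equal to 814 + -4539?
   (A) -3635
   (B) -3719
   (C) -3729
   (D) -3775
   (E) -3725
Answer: E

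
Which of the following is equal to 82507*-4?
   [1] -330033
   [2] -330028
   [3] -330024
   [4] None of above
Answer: 2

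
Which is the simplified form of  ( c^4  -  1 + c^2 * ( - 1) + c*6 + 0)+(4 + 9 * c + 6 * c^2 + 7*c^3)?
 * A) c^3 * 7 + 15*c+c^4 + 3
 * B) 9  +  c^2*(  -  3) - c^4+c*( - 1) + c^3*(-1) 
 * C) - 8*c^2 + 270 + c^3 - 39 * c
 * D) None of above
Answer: D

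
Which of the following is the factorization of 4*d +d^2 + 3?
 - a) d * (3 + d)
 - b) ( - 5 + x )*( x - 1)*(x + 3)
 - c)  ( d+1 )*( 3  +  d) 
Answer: c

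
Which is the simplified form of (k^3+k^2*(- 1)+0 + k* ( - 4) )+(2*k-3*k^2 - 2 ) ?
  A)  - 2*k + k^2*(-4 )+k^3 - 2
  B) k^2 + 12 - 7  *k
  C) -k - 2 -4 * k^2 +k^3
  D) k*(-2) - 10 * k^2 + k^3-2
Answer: A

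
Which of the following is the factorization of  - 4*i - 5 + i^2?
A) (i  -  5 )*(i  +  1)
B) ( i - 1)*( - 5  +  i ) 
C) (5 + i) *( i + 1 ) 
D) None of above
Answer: A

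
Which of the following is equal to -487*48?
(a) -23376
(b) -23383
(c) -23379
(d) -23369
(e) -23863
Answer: a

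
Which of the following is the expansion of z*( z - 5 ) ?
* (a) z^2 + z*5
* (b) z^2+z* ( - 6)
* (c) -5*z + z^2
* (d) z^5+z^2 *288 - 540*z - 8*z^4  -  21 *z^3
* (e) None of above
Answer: c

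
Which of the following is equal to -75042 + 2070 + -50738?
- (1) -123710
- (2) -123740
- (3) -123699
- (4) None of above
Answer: 1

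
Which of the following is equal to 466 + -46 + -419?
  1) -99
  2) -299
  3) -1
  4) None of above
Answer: 4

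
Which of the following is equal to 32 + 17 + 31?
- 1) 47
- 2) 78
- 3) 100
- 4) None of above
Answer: 4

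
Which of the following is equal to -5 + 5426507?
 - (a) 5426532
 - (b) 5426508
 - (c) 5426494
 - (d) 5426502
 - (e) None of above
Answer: d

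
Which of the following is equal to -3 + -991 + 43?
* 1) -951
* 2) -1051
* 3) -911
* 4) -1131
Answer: 1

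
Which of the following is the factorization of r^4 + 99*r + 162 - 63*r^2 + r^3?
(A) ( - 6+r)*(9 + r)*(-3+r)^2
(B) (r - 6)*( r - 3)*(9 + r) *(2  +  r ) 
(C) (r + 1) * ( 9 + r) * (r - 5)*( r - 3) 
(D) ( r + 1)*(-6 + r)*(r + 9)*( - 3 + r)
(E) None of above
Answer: D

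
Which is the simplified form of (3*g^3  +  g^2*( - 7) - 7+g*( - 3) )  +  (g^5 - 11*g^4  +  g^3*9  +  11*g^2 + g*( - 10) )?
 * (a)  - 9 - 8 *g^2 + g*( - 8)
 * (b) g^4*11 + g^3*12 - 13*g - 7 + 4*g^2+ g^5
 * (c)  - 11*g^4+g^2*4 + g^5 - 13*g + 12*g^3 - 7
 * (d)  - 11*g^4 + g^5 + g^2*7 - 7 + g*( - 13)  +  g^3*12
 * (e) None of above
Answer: c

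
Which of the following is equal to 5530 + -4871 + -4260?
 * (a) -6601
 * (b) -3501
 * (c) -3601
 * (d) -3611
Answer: c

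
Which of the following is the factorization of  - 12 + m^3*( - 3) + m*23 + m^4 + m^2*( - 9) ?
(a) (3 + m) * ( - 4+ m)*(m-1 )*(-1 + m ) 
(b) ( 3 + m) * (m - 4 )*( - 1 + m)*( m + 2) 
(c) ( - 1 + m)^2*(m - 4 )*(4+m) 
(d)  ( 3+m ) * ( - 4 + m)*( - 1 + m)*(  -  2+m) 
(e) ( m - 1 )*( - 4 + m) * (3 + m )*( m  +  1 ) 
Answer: a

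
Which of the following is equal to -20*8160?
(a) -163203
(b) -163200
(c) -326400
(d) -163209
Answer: b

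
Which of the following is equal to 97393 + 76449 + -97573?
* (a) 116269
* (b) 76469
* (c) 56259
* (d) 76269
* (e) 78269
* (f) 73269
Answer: d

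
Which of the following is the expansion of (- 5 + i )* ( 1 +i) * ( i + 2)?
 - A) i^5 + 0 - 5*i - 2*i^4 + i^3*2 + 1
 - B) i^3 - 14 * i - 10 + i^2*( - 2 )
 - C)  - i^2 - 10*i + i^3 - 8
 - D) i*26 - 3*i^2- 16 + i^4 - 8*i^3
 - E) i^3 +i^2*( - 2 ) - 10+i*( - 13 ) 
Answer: E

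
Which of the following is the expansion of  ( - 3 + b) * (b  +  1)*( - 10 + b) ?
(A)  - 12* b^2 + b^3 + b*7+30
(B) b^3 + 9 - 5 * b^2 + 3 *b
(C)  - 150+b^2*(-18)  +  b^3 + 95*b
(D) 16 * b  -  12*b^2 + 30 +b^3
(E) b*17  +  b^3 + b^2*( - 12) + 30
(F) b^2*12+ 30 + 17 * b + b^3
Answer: E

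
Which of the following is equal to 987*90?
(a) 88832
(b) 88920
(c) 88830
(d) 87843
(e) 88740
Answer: c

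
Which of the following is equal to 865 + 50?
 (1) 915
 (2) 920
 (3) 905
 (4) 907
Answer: 1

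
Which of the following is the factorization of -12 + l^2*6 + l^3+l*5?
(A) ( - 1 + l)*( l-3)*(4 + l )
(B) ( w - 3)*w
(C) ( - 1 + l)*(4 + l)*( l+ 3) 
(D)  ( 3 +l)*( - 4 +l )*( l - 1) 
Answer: C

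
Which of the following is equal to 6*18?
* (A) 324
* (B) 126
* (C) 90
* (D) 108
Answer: D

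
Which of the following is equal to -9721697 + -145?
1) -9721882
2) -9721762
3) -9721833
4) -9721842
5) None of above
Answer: 4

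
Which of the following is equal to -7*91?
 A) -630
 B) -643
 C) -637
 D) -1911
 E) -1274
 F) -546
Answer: C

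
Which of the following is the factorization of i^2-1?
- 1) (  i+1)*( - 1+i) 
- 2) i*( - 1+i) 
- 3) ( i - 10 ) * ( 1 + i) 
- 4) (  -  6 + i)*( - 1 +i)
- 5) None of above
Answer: 1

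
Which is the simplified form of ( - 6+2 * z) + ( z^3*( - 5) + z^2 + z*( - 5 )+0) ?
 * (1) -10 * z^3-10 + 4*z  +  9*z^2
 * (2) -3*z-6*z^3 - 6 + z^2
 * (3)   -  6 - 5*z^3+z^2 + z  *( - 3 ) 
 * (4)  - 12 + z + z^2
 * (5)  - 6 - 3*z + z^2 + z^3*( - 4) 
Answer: 3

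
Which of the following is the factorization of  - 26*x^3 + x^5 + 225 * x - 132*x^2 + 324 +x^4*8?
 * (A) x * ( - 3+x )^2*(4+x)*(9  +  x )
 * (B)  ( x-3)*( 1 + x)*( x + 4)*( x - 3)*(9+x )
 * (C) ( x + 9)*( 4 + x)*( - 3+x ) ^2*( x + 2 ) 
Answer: B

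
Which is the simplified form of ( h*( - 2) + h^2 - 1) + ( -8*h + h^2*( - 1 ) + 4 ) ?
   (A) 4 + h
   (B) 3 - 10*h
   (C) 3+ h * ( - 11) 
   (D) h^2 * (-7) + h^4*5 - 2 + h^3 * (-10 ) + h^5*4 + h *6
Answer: B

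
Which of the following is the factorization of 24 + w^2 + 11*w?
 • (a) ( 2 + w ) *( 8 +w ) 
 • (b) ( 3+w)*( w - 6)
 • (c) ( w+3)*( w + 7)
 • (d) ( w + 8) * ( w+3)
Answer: d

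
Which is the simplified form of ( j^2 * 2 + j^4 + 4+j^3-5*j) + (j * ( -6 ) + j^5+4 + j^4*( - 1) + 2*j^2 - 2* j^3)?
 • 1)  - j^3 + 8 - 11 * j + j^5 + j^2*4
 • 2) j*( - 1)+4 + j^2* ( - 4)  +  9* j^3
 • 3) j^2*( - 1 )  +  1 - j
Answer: 1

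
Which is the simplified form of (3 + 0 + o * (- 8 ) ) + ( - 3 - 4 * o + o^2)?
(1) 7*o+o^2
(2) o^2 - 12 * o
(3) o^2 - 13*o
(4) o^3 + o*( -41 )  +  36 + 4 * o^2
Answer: 2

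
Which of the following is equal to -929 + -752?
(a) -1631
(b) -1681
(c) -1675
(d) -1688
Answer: b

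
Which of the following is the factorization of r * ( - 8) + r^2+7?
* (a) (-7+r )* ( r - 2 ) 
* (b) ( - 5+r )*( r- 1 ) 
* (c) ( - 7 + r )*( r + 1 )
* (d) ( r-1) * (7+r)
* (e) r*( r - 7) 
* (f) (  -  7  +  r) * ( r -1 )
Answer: f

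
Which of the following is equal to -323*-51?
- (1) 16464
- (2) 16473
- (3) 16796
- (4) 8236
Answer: 2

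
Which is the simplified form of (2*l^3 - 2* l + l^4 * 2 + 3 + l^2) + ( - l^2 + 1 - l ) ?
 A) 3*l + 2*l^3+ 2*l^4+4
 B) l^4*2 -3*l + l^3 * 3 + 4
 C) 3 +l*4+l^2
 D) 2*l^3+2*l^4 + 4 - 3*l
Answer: D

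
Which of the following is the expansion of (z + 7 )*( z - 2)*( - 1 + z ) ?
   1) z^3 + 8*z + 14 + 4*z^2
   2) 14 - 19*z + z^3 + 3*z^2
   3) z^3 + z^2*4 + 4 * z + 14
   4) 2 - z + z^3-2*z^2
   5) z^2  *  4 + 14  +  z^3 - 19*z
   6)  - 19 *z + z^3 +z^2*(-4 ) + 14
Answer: 5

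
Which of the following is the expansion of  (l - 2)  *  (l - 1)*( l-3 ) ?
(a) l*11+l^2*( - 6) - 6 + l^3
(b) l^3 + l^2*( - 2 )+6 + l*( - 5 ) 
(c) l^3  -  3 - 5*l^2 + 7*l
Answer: a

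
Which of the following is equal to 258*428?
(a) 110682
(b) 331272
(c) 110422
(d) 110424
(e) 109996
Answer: d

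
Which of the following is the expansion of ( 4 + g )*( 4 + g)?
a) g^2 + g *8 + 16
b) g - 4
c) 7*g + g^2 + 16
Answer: a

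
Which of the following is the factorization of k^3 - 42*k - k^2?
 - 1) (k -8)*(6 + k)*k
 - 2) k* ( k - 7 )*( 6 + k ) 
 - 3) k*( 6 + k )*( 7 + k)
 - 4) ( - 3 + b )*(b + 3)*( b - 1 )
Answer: 2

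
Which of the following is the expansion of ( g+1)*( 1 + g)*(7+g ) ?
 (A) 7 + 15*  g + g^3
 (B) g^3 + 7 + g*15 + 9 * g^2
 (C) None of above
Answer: B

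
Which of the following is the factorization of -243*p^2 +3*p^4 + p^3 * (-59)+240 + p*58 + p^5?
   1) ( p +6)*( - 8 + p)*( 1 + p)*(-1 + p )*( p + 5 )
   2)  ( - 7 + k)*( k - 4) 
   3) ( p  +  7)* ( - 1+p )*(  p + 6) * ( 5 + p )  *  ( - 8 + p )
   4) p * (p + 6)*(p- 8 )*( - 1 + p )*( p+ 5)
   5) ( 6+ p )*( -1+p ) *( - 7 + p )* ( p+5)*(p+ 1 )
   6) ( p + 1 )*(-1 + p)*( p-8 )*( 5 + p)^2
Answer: 1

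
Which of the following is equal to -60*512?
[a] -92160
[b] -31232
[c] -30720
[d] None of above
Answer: c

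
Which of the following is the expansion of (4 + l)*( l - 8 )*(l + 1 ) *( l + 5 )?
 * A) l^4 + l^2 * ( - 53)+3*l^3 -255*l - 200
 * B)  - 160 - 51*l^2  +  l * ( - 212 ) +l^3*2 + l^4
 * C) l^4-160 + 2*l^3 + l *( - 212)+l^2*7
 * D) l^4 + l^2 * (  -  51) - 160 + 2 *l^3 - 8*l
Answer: B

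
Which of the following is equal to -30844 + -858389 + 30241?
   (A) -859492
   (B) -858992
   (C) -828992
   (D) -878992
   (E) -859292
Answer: B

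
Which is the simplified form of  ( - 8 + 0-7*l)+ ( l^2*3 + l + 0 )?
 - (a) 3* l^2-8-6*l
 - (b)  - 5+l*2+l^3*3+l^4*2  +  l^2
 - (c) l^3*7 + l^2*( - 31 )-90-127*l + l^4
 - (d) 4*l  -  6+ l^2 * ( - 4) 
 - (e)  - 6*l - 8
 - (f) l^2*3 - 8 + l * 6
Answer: a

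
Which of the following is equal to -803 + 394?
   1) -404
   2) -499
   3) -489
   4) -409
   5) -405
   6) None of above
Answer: 4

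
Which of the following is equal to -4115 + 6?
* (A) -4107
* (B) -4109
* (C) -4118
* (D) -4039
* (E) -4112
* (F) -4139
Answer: B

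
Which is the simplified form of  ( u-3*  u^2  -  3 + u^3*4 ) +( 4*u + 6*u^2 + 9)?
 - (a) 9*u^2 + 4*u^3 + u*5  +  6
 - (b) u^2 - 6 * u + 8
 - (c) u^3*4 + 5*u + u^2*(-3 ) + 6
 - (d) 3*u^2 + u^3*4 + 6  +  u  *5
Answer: d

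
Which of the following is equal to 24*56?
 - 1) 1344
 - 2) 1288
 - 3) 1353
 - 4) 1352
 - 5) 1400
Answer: 1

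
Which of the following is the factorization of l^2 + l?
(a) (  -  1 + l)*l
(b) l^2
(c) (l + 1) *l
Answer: c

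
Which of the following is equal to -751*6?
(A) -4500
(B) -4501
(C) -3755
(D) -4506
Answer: D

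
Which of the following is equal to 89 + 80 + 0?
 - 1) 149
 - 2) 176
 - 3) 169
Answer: 3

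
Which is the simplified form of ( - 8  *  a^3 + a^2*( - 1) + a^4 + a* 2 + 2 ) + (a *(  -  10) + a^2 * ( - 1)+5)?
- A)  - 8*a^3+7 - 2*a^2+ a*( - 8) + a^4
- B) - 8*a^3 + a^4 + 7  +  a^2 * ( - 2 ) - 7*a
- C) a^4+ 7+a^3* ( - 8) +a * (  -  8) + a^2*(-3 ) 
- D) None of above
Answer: A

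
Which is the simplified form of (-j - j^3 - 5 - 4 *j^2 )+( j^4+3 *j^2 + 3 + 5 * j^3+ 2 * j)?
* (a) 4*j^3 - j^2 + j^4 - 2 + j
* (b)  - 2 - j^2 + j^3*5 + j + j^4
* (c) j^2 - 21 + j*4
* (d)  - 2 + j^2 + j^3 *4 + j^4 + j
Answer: a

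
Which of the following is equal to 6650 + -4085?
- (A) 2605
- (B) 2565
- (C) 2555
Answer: B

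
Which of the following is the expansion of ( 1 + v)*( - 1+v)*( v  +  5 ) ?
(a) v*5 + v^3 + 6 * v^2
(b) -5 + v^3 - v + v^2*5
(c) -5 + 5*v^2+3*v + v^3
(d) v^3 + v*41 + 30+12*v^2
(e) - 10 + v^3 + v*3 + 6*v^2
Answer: b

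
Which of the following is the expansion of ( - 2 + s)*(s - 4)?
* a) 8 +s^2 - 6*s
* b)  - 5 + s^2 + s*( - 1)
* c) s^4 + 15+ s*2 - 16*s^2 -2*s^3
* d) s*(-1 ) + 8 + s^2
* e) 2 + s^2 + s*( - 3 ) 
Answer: a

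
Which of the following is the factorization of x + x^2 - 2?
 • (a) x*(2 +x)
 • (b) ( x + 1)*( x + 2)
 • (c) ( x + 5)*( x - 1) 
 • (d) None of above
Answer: d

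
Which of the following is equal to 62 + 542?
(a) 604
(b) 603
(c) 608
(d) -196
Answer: a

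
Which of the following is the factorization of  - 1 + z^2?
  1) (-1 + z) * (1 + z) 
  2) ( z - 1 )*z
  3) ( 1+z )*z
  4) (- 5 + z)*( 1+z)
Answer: 1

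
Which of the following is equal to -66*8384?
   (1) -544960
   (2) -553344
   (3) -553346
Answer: 2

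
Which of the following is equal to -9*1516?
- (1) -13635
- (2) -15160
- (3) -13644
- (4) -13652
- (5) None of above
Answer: 3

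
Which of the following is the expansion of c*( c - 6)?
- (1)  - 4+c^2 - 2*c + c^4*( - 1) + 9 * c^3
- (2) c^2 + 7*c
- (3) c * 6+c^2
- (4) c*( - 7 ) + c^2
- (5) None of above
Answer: 5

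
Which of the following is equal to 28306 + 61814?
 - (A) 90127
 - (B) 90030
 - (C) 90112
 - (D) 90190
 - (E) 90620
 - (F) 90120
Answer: F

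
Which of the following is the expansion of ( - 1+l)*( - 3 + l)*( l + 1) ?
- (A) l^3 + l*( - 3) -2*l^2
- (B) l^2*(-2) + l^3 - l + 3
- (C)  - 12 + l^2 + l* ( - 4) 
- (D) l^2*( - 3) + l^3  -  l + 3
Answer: D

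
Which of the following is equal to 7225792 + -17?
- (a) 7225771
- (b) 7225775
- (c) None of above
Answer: b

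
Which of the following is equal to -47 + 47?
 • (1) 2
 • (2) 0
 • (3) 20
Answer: 2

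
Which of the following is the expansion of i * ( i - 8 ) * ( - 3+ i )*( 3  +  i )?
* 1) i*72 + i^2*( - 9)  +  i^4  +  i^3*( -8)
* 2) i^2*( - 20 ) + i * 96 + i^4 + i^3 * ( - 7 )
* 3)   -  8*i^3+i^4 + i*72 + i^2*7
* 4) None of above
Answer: 1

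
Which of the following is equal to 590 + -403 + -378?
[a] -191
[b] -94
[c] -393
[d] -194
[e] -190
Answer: a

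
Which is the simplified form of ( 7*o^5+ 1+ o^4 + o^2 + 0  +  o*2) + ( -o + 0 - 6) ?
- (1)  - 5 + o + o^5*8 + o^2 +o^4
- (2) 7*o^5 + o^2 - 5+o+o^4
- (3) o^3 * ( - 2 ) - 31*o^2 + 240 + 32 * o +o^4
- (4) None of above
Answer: 2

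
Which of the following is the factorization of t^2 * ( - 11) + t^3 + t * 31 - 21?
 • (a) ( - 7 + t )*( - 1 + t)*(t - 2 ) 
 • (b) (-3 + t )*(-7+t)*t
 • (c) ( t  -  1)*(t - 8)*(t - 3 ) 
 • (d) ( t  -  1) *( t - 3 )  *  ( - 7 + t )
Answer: d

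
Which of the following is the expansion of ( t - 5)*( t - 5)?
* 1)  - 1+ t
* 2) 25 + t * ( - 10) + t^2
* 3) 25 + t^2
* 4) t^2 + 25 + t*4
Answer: 2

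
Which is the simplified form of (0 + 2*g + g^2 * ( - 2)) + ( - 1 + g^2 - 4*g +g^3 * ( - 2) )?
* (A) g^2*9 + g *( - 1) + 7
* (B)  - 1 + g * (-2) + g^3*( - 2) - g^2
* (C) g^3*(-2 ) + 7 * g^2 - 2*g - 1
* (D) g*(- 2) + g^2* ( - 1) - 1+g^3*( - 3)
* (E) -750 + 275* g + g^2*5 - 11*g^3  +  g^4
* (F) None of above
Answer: B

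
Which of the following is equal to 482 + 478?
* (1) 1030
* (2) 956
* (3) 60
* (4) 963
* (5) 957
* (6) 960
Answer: 6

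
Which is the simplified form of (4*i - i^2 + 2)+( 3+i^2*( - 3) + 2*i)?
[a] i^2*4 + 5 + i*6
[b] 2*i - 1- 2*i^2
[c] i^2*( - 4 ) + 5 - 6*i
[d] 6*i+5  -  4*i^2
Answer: d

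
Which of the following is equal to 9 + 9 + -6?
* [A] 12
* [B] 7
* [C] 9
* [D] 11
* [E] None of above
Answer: A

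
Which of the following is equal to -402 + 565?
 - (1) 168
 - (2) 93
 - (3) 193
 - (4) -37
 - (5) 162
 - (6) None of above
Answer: 6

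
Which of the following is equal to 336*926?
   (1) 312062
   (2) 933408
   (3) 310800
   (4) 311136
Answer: 4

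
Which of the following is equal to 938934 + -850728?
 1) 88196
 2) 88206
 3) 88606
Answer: 2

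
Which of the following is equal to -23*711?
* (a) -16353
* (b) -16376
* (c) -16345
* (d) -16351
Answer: a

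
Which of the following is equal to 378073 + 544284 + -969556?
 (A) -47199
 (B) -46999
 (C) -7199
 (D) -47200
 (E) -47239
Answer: A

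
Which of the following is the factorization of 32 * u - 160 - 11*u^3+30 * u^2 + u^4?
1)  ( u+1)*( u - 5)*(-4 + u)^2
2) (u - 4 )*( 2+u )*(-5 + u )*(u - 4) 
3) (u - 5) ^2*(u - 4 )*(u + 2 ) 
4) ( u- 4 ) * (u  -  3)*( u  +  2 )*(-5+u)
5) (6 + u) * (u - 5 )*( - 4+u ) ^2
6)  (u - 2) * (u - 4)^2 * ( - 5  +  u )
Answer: 2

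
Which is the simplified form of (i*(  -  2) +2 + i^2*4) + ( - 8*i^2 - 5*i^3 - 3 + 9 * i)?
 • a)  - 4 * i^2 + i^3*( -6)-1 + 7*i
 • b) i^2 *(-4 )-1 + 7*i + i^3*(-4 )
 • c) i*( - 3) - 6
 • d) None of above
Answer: d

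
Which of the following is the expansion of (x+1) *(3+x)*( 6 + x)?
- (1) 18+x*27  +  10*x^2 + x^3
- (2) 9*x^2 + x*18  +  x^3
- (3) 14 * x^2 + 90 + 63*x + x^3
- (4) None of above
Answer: 1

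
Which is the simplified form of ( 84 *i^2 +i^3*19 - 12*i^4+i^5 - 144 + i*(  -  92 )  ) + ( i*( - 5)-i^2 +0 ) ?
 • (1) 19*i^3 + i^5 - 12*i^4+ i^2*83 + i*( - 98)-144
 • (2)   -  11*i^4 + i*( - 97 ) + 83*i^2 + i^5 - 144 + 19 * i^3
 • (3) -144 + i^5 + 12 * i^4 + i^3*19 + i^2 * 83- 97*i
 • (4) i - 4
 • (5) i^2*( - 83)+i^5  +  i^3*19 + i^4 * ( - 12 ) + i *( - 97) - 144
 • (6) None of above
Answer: 6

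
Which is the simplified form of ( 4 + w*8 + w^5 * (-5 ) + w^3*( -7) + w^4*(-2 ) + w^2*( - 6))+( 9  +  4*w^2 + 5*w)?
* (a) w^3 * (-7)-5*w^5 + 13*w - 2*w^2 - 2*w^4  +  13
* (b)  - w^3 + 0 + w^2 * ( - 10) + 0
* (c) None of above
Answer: a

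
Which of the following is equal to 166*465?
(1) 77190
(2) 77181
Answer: 1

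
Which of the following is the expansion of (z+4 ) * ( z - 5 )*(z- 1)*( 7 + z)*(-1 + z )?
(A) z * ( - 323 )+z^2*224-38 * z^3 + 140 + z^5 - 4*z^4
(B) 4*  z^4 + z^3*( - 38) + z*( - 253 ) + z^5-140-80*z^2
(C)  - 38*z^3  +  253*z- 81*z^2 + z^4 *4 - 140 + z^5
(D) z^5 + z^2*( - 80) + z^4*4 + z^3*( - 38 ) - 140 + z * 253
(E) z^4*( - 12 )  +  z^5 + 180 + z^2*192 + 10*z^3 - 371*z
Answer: D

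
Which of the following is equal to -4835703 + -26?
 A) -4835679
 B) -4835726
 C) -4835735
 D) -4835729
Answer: D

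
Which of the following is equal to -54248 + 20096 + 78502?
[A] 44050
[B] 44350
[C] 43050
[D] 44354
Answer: B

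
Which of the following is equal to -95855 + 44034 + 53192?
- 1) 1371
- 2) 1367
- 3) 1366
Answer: 1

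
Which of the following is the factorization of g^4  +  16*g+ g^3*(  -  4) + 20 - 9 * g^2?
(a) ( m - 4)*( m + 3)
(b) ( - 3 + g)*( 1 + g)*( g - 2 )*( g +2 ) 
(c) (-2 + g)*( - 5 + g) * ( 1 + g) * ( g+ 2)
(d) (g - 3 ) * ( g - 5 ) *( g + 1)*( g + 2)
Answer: c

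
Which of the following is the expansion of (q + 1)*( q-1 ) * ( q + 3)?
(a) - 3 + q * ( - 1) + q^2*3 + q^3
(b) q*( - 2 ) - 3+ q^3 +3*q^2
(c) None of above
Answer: a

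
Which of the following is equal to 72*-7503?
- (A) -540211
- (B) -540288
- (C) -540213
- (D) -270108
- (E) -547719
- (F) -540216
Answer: F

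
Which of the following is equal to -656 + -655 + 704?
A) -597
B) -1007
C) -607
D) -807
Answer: C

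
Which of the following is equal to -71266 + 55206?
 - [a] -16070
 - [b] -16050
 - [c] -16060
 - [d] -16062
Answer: c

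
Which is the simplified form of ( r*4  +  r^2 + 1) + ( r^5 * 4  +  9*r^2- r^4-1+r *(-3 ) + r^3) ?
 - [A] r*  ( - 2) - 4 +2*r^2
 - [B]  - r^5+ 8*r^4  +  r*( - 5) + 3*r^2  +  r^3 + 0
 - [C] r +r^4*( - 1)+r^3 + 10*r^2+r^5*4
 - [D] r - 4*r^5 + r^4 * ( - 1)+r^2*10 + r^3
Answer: C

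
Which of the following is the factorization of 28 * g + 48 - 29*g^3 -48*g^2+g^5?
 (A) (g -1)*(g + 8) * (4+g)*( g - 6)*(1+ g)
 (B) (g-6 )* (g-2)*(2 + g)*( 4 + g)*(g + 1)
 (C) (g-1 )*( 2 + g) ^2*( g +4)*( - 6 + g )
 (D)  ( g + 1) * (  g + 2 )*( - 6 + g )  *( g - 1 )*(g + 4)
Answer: D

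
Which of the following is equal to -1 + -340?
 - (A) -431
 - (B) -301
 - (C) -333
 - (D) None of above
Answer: D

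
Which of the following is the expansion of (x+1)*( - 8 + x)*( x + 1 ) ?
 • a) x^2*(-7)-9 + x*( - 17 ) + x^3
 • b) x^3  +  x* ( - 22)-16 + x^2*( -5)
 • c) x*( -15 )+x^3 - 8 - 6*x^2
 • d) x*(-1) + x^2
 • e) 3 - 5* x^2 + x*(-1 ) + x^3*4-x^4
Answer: c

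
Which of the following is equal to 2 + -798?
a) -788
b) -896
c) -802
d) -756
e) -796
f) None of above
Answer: e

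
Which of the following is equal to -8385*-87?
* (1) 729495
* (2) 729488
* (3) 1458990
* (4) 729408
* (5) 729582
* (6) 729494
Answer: 1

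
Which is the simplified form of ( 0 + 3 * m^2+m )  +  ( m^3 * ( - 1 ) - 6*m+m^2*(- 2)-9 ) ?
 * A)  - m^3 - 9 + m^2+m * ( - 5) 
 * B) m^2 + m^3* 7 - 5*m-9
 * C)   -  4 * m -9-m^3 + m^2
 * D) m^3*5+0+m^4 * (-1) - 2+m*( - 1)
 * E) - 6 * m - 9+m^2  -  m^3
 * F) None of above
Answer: A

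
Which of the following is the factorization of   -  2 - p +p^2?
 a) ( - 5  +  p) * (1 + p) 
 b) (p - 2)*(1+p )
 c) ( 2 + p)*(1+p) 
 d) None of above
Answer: b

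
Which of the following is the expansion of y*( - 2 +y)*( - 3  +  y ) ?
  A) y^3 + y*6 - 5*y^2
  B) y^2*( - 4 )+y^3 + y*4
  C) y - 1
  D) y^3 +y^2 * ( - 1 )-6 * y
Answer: A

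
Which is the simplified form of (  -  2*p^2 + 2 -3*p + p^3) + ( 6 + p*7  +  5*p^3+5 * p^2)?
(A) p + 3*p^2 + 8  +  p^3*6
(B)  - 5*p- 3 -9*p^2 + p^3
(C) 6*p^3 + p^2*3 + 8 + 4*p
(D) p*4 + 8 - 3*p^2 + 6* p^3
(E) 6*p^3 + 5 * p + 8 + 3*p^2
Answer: C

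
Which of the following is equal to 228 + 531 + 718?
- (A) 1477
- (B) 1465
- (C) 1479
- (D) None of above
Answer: A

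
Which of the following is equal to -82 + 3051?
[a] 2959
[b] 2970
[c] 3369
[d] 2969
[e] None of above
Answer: d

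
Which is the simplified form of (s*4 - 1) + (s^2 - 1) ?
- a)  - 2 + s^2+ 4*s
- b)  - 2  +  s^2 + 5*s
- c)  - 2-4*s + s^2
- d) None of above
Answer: a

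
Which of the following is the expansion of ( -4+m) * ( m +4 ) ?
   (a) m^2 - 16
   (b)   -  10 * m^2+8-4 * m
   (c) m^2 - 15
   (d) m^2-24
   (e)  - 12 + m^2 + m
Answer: a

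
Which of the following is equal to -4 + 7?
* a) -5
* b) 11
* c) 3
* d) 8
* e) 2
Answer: c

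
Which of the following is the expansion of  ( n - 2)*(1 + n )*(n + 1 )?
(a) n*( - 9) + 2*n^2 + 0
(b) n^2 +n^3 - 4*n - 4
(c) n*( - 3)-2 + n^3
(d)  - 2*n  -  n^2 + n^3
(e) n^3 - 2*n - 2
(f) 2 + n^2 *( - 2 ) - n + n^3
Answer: c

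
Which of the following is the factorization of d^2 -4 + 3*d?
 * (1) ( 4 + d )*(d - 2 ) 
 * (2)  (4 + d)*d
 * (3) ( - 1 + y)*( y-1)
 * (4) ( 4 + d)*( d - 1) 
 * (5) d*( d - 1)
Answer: 4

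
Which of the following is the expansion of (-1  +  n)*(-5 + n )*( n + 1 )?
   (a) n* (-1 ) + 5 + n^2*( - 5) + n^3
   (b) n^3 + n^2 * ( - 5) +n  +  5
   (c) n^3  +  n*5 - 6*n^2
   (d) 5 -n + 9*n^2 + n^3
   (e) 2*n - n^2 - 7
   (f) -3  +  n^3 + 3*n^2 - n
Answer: a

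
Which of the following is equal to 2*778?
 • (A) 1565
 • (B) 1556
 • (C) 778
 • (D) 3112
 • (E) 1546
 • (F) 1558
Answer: B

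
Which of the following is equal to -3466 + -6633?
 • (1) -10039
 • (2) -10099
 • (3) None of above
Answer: 2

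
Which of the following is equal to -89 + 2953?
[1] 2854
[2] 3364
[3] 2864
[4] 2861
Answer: 3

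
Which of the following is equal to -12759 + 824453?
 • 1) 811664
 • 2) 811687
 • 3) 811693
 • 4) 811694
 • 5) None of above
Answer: 4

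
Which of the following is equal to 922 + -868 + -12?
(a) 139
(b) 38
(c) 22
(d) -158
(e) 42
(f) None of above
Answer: e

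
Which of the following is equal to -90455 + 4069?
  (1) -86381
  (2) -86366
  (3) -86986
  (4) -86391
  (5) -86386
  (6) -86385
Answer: 5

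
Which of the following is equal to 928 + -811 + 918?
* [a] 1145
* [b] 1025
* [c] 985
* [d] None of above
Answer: d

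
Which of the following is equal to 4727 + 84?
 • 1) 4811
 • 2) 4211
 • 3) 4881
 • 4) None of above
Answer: 1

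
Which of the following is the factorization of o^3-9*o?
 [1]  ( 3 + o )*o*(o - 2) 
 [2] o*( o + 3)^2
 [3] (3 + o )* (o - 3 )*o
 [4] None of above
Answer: 3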